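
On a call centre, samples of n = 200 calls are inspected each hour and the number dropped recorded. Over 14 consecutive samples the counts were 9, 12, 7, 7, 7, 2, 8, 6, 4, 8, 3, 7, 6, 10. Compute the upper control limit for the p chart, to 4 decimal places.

p̄ = Σdᵢ / (k·n) = 96 / (14 × 200) = 0.03429
UCL = p̄ + 3·√(p̄(1−p̄)/n) = 0.03429 + 3 × √(0.03429×0.96571/200) = 0.03429 + 3 × 0.01287 = 0.07289

0.0729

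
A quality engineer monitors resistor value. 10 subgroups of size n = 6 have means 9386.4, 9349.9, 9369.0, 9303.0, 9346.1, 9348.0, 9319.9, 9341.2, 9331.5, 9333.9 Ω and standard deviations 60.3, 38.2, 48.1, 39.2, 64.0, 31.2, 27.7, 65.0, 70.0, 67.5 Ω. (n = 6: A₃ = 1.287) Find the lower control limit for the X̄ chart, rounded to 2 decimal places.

9277.10

X̄̄ = (9386.4 + 9349.9 + 9369.0 + 9303.0 + 9346.1 + 9348.0 + 9319.9 + 9341.2 + 9331.5 + 9333.9) / 10 = 9342.8900
s̄ = (60.3 + 38.2 + 48.1 + 39.2 + 64.0 + 31.2 + 27.7 + 65.0 + 70.0 + 67.5) / 10 = 51.1200
LCL = X̄̄ − A₃·s̄ = 9342.8900 − 1.287 × 51.1200 = 9277.0986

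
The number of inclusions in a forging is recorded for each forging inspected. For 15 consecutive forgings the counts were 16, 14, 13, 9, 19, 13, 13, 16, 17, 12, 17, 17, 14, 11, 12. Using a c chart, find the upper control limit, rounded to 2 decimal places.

25.50

c̄ = (16 + 14 + 13 + 9 + 19 + 13 + 13 + 16 + 17 + 12 + 17 + 17 + 14 + 11 + 12) / 15 = 213 / 15 = 14.2000
UCL = c̄ + 3√c̄ = 14.2000 + 3 × √14.2000 = 14.2000 + 3 × 3.7683 = 25.5049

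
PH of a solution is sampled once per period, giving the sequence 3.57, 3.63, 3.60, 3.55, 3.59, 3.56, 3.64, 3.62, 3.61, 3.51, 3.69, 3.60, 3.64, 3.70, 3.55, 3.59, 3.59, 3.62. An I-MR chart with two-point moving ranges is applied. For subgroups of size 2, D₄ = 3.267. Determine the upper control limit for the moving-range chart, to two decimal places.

0.19

Moving ranges: 0.06, 0.03, 0.05, 0.04, 0.03, 0.08, 0.02, 0.01, 0.10, 0.18, 0.09, 0.04, 0.06, 0.15, 0.04, 0.00, 0.03; M̄R̄ = 1.0100 / 17 = 0.0594
UCL_MR = D₄·M̄R̄ = 3.267 × 0.0594 = 0.1941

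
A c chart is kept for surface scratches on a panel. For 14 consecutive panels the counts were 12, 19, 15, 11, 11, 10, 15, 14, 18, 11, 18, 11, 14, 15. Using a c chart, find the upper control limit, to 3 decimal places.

c̄ = (12 + 19 + 15 + 11 + 11 + 10 + 15 + 14 + 18 + 11 + 18 + 11 + 14 + 15) / 14 = 194 / 14 = 13.8571
UCL = c̄ + 3√c̄ = 13.8571 + 3 × √13.8571 = 13.8571 + 3 × 3.7225 = 25.0247

25.025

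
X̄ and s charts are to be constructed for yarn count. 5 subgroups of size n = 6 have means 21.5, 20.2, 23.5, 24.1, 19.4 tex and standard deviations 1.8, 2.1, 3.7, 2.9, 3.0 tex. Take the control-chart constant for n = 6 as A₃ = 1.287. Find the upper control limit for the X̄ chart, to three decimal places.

25.215

X̄̄ = (21.5 + 20.2 + 23.5 + 24.1 + 19.4) / 5 = 21.7400
s̄ = (1.8 + 2.1 + 3.7 + 2.9 + 3.0) / 5 = 2.7000
UCL = X̄̄ + A₃·s̄ = 21.7400 + 1.287 × 2.7000 = 25.2149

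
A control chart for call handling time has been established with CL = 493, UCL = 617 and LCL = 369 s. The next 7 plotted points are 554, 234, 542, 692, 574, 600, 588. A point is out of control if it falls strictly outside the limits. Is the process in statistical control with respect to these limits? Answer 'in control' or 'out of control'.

Compare each point to [369, 617]: sample 2 = 234 < LCL; sample 4 = 692 > UCL.

out of control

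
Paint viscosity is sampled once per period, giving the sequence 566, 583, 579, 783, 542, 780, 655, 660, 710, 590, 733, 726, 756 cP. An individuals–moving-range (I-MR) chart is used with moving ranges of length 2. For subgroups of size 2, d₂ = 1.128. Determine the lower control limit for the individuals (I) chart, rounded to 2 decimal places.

403.97

X̄ = (566 + 583 + 579 + 783 + 542 + 780 + 655 + 660 + 710 + 590 + 733 + 726 + 756) / 13 = 666.3846
Moving ranges: 17, 4, 204, 241, 238, 125, 5, 50, 120, 143, 7, 30; M̄R̄ = 1184.0000 / 12 = 98.6667
LCL = X̄ − 3·M̄R̄/d₂ = 666.3846 − 3 × 98.6667 / 1.128 = 403.9733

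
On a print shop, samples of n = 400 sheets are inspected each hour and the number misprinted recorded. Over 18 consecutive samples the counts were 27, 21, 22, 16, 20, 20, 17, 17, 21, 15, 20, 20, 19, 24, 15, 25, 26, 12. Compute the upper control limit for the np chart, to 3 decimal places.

p̄ = Σdᵢ / (k·n) = 357 / (18 × 400) = 0.04958
UCL = np̄ + 3·√(np̄(1−p̄)) = 19.8333 + 3 × √(19.8333×0.95042) = 19.8333 + 3 × 4.3417 = 32.8583

32.858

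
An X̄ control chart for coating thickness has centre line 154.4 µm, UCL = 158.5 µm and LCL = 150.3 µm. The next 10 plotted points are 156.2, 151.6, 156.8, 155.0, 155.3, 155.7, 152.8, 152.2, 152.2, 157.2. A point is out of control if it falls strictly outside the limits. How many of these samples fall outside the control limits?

0

All 10 points lie within [150.3, 158.5].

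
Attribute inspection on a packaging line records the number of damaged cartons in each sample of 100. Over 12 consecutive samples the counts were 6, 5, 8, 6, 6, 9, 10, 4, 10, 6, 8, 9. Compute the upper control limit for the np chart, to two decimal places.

p̄ = Σdᵢ / (k·n) = 87 / (12 × 100) = 0.07250
UCL = np̄ + 3·√(np̄(1−p̄)) = 7.2500 + 3 × √(7.2500×0.92750) = 7.2500 + 3 × 2.5931 = 15.0294

15.03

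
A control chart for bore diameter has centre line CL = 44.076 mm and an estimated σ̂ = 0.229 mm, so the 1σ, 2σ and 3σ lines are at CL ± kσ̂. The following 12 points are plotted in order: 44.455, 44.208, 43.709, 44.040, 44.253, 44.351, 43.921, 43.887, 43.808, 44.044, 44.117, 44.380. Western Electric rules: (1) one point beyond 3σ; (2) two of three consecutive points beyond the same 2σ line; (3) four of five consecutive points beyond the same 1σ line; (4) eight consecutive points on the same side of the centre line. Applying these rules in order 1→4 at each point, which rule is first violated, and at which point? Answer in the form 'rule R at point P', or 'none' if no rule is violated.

Zone of each point (C = within 1σ̂, B = 1σ̂–2σ̂, A = 2σ̂–3σ̂, * = beyond 3σ̂; sign = side of CL): 1:+B, 2:+C, 3:-B, 4:-C, 5:+C, 6:+B, 7:-C, 8:-C, 9:-B, 10:-C, 11:+C, 12:+B
No rule fires across all 12 points.

none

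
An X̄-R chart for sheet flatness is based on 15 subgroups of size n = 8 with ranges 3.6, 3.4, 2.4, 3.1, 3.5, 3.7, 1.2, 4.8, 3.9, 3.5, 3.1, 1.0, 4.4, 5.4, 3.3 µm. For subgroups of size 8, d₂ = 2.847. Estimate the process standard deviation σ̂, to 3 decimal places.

1.178

R̄ = (3.6 + 3.4 + 2.4 + 3.1 + 3.5 + 3.7 + 1.2 + 4.8 + 3.9 + 3.5 + 3.1 + 1.0 + 4.4 + 5.4 + 3.3) / 15 = 3.3533
σ̂ = R̄ / d₂ = 3.3533 / 2.847 = 1.1778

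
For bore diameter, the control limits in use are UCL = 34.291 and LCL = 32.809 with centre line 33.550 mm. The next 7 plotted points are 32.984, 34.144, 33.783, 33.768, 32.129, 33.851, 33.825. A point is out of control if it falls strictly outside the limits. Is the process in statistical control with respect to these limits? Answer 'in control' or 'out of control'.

Compare each point to [32.809, 34.291]: sample 5 = 32.129 < LCL.

out of control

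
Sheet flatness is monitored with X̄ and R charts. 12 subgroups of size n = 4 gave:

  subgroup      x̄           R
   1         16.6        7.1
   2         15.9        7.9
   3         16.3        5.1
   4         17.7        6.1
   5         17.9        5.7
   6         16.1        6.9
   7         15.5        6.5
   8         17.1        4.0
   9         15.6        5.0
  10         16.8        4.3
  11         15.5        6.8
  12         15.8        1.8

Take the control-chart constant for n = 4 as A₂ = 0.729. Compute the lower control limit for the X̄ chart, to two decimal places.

X̄̄ = (16.6 + 15.9 + 16.3 + 17.7 + 17.9 + 16.1 + 15.5 + 17.1 + 15.6 + 16.8 + 15.5 + 15.8) / 12 = 196.8000 / 12 = 16.4000
R̄ = (7.1 + 7.9 + 5.1 + 6.1 + 5.7 + 6.9 + 6.5 + 4.0 + 5.0 + 4.3 + 6.8 + 1.8) / 12 = 67.2000 / 12 = 5.6000
LCL = X̄̄ − A₂·R̄ = 16.4000 − 0.729 × 5.6000 = 12.3176

12.32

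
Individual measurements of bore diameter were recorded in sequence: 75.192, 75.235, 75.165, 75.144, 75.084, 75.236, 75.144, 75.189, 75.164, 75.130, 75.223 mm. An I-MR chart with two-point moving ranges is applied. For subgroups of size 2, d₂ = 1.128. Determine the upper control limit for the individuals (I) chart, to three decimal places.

75.342

X̄ = (75.192 + 75.235 + 75.165 + 75.144 + 75.084 + 75.236 + 75.144 + 75.189 + 75.164 + 75.130 + 75.223) / 11 = 75.1733
Moving ranges: 0.043, 0.070, 0.021, 0.060, 0.152, 0.092, 0.045, 0.025, 0.034, 0.093; M̄R̄ = 0.6350 / 10 = 0.0635
UCL = X̄ + 3·M̄R̄/d₂ = 75.1733 + 3 × 0.0635 / 1.128 = 75.3422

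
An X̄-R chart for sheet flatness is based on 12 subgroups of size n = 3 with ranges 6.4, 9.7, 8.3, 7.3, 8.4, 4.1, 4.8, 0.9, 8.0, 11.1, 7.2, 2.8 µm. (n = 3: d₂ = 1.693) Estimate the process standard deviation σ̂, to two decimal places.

R̄ = (6.4 + 9.7 + 8.3 + 7.3 + 8.4 + 4.1 + 4.8 + 0.9 + 8.0 + 11.1 + 7.2 + 2.8) / 12 = 6.5833
σ̂ = R̄ / d₂ = 6.5833 / 1.693 = 3.8886

3.89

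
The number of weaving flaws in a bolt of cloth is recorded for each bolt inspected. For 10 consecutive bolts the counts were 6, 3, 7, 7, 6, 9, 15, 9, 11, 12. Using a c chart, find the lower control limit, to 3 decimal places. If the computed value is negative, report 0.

0.000

c̄ = (6 + 3 + 7 + 7 + 6 + 9 + 15 + 9 + 11 + 12) / 10 = 85 / 10 = 8.5000
LCL = c̄ − 3√c̄ = 8.5000 − 3 × 2.9155 = -0.2464 → 0 (cannot be negative)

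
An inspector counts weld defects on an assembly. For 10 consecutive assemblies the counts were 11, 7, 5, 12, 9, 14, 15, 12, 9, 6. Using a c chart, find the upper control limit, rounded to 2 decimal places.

19.49

c̄ = (11 + 7 + 5 + 12 + 9 + 14 + 15 + 12 + 9 + 6) / 10 = 100 / 10 = 10.0000
UCL = c̄ + 3√c̄ = 10.0000 + 3 × √10.0000 = 10.0000 + 3 × 3.1623 = 19.4868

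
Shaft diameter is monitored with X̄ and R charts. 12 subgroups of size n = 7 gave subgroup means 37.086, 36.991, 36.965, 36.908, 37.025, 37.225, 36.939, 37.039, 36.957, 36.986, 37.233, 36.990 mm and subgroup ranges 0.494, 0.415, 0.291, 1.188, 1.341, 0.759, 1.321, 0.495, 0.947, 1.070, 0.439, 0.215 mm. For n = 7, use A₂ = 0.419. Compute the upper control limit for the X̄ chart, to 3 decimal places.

X̄̄ = (37.086 + 36.991 + 36.965 + 36.908 + 37.025 + 37.225 + 36.939 + 37.039 + 36.957 + 36.986 + 37.233 + 36.990) / 12 = 444.3440 / 12 = 37.0287
R̄ = (0.494 + 0.415 + 0.291 + 1.188 + 1.341 + 0.759 + 1.321 + 0.495 + 0.947 + 1.070 + 0.439 + 0.215) / 12 = 8.9750 / 12 = 0.7479
UCL = X̄̄ + A₂·R̄ = 37.0287 + 0.419 × 0.7479 = 37.3420

37.342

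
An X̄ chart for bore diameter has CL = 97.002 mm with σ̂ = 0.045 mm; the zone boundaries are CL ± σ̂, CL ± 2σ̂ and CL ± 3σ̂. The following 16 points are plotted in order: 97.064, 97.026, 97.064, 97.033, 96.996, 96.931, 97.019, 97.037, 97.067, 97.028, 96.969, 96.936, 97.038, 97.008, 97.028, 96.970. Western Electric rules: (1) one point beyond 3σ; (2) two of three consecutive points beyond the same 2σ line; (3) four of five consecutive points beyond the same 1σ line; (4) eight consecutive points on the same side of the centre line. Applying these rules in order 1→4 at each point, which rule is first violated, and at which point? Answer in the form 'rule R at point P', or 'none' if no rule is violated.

none

Zone of each point (C = within 1σ̂, B = 1σ̂–2σ̂, A = 2σ̂–3σ̂, * = beyond 3σ̂; sign = side of CL): 1:+B, 2:+C, 3:+B, 4:+C, 5:-C, 6:-B, 7:+C, 8:+C, 9:+B, 10:+C, 11:-C, 12:-B, 13:+C, 14:+C, 15:+C, 16:-C
No rule fires across all 16 points.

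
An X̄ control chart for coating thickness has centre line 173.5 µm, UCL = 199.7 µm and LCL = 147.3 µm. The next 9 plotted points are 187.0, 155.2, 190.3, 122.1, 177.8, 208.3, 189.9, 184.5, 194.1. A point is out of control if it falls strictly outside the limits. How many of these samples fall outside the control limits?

2

Compare each point to [147.3, 199.7]: sample 4 = 122.1 < LCL; sample 6 = 208.3 > UCL.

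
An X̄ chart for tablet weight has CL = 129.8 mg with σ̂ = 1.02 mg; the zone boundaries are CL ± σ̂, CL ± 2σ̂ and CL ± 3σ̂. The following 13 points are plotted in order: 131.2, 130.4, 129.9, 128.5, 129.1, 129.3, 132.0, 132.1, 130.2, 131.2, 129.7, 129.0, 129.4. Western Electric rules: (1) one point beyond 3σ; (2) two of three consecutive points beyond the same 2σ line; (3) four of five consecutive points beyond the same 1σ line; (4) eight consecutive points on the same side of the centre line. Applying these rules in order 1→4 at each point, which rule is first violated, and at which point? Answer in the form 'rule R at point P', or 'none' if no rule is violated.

Zone of each point (C = within 1σ̂, B = 1σ̂–2σ̂, A = 2σ̂–3σ̂, * = beyond 3σ̂; sign = side of CL): 1:+B, 2:+C, 3:+C, 4:-B, 5:-C, 6:-C, 7:+A, 8:+A, 9:+C, 10:+B, 11:-C, 12:-C, 13:-C
Rule 2 (two of three consecutive points beyond the same 2σ limit) is satisfied at point 8.

rule 2 at point 8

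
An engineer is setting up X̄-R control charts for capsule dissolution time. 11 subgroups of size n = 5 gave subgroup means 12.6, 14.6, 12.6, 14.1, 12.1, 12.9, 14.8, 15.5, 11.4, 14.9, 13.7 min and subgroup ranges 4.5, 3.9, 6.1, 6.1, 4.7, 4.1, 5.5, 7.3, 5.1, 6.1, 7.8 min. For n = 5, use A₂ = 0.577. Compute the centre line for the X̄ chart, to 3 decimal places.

13.564

X̄̄ = (12.6 + 14.6 + 12.6 + 14.1 + 12.1 + 12.9 + 14.8 + 15.5 + 11.4 + 14.9 + 13.7) / 11 = 149.2000 / 11 = 13.5636
CL = X̄̄ = 13.5636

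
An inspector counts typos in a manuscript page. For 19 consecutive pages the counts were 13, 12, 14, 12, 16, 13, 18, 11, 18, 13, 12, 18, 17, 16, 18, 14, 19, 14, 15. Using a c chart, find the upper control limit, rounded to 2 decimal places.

26.47

c̄ = (13 + 12 + 14 + 12 + 16 + 13 + 18 + 11 + 18 + 13 + 12 + 18 + 17 + 16 + 18 + 14 + 19 + 14 + 15) / 19 = 283 / 19 = 14.8947
UCL = c̄ + 3√c̄ = 14.8947 + 3 × √14.8947 = 14.8947 + 3 × 3.8594 = 26.4728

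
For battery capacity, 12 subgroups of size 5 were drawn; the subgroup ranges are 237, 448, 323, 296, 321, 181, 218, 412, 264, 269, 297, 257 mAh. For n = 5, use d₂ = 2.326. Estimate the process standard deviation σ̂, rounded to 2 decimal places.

R̄ = (237 + 448 + 323 + 296 + 321 + 181 + 218 + 412 + 264 + 269 + 297 + 257) / 12 = 293.5833
σ̂ = R̄ / d₂ = 293.5833 / 2.326 = 126.2181

126.22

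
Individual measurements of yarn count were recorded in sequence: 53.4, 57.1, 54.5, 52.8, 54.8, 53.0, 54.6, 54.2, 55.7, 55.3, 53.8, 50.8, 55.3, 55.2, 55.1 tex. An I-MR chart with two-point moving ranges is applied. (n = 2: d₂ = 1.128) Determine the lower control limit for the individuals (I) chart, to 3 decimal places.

49.643

X̄ = (53.4 + 57.1 + 54.5 + 52.8 + 54.8 + 53.0 + 54.6 + 54.2 + 55.7 + 55.3 + 53.8 + 50.8 + 55.3 + 55.2 + 55.1) / 15 = 54.3733
Moving ranges: 3.7, 2.6, 1.7, 2.0, 1.8, 1.6, 0.4, 1.5, 0.4, 1.5, 3.0, 4.5, 0.1, 0.1; M̄R̄ = 24.9000 / 14 = 1.7786
LCL = X̄ − 3·M̄R̄/d₂ = 54.3733 − 3 × 1.7786 / 1.128 = 49.6431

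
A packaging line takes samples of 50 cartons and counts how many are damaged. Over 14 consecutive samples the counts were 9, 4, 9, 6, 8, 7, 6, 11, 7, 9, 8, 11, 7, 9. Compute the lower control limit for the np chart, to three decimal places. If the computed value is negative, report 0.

0.180

p̄ = Σdᵢ / (k·n) = 111 / (14 × 50) = 0.15857
LCL = np̄ − 3·√(np̄(1−p̄)) = 7.9286 − 3 × 2.5829 = 0.1799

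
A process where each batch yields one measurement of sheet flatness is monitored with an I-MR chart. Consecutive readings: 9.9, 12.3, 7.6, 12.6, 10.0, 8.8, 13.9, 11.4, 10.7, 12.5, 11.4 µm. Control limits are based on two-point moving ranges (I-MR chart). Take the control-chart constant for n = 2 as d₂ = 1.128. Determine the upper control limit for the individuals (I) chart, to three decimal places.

18.217

X̄ = (9.9 + 12.3 + 7.6 + 12.6 + 10.0 + 8.8 + 13.9 + 11.4 + 10.7 + 12.5 + 11.4) / 11 = 11.0091
Moving ranges: 2.4, 4.7, 5.0, 2.6, 1.2, 5.1, 2.5, 0.7, 1.8, 1.1; M̄R̄ = 27.1000 / 10 = 2.7100
UCL = X̄ + 3·M̄R̄/d₂ = 11.0091 + 3 × 2.7100 / 1.128 = 18.2165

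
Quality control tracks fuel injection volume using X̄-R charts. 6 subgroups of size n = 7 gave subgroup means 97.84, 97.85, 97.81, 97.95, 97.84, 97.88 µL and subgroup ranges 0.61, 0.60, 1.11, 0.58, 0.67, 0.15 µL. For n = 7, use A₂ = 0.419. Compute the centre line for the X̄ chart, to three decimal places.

97.862

X̄̄ = (97.84 + 97.85 + 97.81 + 97.95 + 97.84 + 97.88) / 6 = 587.1700 / 6 = 97.8617
CL = X̄̄ = 97.8617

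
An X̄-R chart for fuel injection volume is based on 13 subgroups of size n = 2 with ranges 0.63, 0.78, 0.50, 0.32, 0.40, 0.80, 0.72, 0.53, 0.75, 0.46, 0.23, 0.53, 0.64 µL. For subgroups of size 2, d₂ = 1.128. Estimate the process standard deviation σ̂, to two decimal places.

0.50

R̄ = (0.63 + 0.78 + 0.50 + 0.32 + 0.40 + 0.80 + 0.72 + 0.53 + 0.75 + 0.46 + 0.23 + 0.53 + 0.64) / 13 = 0.5608
σ̂ = R̄ / d₂ = 0.5608 / 1.128 = 0.4971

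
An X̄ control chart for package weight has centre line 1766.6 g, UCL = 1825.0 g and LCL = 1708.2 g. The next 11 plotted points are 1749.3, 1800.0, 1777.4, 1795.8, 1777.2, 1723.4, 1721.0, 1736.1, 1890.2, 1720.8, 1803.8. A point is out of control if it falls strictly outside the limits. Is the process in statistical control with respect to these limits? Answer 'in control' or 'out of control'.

out of control

Compare each point to [1708.2, 1825.0]: sample 9 = 1890.2 > UCL.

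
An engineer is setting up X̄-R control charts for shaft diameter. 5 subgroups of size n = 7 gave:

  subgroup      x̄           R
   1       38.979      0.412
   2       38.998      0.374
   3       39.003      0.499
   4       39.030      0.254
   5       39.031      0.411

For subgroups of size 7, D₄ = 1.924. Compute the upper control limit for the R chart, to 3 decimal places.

0.750

R̄ = (0.412 + 0.374 + 0.499 + 0.254 + 0.411) / 5 = 1.9500 / 5 = 0.3900
UCL_R = D₄·R̄ = 1.924 × 0.3900 = 0.7504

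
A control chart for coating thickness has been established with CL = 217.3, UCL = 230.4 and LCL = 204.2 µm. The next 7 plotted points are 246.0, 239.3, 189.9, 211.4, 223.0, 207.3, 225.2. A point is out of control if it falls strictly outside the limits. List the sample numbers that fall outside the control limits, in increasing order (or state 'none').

Compare each point to [204.2, 230.4]: sample 1 = 246.0 > UCL; sample 2 = 239.3 > UCL; sample 3 = 189.9 < LCL.

1, 2, 3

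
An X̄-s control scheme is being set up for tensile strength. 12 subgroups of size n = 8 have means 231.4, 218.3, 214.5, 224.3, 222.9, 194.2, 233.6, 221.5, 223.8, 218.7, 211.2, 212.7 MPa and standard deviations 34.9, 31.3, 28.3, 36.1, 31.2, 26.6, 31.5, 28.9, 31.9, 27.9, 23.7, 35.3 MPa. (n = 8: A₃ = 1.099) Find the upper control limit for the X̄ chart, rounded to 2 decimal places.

X̄̄ = (231.4 + 218.3 + 214.5 + 224.3 + 222.9 + 194.2 + 233.6 + 221.5 + 223.8 + 218.7 + 211.2 + 212.7) / 12 = 218.9250
s̄ = (34.9 + 31.3 + 28.3 + 36.1 + 31.2 + 26.6 + 31.5 + 28.9 + 31.9 + 27.9 + 23.7 + 35.3) / 12 = 30.6333
UCL = X̄̄ + A₃·s̄ = 218.9250 + 1.099 × 30.6333 = 252.5910

252.59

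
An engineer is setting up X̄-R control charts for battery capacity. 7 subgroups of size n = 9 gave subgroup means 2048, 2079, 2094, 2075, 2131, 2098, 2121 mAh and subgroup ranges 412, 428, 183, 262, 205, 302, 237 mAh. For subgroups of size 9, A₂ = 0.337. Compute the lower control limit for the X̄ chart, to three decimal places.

X̄̄ = (2048 + 2079 + 2094 + 2075 + 2131 + 2098 + 2121) / 7 = 14646.0000 / 7 = 2092.2857
R̄ = (412 + 428 + 183 + 262 + 205 + 302 + 237) / 7 = 2029.0000 / 7 = 289.8571
LCL = X̄̄ − A₂·R̄ = 2092.2857 − 0.337 × 289.8571 = 1994.6039

1994.604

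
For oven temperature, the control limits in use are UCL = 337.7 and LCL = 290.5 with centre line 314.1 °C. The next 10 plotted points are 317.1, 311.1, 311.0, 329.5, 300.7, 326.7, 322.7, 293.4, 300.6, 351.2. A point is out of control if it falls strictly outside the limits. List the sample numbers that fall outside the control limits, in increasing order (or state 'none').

Compare each point to [290.5, 337.7]: sample 10 = 351.2 > UCL.

10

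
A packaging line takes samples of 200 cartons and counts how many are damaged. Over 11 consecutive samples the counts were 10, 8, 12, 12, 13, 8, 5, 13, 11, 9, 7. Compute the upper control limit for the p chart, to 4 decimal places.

p̄ = Σdᵢ / (k·n) = 108 / (11 × 200) = 0.04909
UCL = p̄ + 3·√(p̄(1−p̄)/n) = 0.04909 + 3 × √(0.04909×0.95091/200) = 0.04909 + 3 × 0.01528 = 0.09492

0.0949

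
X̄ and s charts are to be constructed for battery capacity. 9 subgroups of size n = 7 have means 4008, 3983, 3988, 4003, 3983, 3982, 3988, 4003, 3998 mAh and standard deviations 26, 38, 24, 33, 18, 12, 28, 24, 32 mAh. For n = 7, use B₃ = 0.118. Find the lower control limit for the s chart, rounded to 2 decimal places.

3.08

s̄ = (26 + 38 + 24 + 33 + 18 + 12 + 28 + 24 + 32) / 9 = 26.1111
LCL_s = B₃·s̄ = 0.118 × 26.1111 = 3.0811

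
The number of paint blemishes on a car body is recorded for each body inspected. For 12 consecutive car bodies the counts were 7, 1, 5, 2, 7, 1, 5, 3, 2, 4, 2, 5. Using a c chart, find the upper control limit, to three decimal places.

c̄ = (7 + 1 + 5 + 2 + 7 + 1 + 5 + 3 + 2 + 4 + 2 + 5) / 12 = 44 / 12 = 3.6667
UCL = c̄ + 3√c̄ = 3.6667 + 3 × √3.6667 = 3.6667 + 3 × 1.9149 = 9.4112

9.411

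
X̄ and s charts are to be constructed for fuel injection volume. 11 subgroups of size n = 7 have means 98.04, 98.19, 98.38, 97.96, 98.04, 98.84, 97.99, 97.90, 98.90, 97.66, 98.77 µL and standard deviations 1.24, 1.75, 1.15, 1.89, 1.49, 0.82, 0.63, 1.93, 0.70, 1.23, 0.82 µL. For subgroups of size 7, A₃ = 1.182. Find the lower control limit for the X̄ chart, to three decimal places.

X̄̄ = (98.04 + 98.19 + 98.38 + 97.96 + 98.04 + 98.84 + 97.99 + 97.90 + 98.90 + 97.66 + 98.77) / 11 = 98.2427
s̄ = (1.24 + 1.75 + 1.15 + 1.89 + 1.49 + 0.82 + 0.63 + 1.93 + 0.70 + 1.23 + 0.82) / 11 = 1.2409
LCL = X̄̄ − A₃·s̄ = 98.2427 − 1.182 × 1.2409 = 96.7760

96.776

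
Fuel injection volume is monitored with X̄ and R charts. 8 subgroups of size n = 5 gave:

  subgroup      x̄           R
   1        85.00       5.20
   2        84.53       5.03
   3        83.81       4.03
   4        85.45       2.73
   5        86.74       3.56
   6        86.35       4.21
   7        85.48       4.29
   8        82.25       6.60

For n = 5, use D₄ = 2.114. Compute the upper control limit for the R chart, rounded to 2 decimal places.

R̄ = (5.20 + 5.03 + 4.03 + 2.73 + 3.56 + 4.21 + 4.29 + 6.60) / 8 = 35.6500 / 8 = 4.4562
UCL_R = D₄·R̄ = 2.114 × 4.4562 = 9.4205

9.42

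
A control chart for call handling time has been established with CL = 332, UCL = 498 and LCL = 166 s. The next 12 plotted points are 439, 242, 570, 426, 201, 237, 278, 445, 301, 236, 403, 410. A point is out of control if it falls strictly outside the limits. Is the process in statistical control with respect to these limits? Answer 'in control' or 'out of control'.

out of control

Compare each point to [166, 498]: sample 3 = 570 > UCL.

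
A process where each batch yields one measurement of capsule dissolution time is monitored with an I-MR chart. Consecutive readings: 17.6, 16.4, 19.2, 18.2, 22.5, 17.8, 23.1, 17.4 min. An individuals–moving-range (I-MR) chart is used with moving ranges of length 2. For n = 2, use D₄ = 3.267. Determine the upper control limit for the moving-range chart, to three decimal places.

11.668

Moving ranges: 1.2, 2.8, 1.0, 4.3, 4.7, 5.3, 5.7; M̄R̄ = 25.0000 / 7 = 3.5714
UCL_MR = D₄·M̄R̄ = 3.267 × 3.5714 = 11.6679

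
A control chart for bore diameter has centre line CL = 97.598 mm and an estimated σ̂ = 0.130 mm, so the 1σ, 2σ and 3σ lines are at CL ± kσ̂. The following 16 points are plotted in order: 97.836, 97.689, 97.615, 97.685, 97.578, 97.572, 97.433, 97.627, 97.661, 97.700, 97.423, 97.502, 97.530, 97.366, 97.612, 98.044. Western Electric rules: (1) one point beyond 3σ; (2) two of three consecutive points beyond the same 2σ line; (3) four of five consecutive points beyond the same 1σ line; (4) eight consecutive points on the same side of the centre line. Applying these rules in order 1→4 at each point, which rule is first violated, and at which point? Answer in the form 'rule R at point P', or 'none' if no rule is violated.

rule 1 at point 16

Zone of each point (C = within 1σ̂, B = 1σ̂–2σ̂, A = 2σ̂–3σ̂, * = beyond 3σ̂; sign = side of CL): 1:+B, 2:+C, 3:+C, 4:+C, 5:-C, 6:-C, 7:-B, 8:+C, 9:+C, 10:+C, 11:-B, 12:-C, 13:-C, 14:-B, 15:+C, 16:+*
Rule 1 (one point beyond the 3σ limits) is satisfied at point 16.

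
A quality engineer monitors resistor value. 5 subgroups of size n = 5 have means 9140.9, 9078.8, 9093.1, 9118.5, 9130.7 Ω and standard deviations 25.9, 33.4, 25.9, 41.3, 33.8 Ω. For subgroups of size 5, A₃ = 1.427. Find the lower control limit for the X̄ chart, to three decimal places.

X̄̄ = (9140.9 + 9078.8 + 9093.1 + 9118.5 + 9130.7) / 5 = 9112.4000
s̄ = (25.9 + 33.4 + 25.9 + 41.3 + 33.8) / 5 = 32.0600
LCL = X̄̄ − A₃·s̄ = 9112.4000 − 1.427 × 32.0600 = 9066.6504

9066.650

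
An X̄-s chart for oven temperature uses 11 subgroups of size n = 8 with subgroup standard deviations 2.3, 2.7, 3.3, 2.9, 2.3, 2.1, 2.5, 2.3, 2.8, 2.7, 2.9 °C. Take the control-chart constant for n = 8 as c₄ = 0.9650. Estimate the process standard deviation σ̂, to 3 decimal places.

s̄ = (2.3 + 2.7 + 3.3 + 2.9 + 2.3 + 2.1 + 2.5 + 2.3 + 2.8 + 2.7 + 2.9) / 11 = 2.6182
σ̂ = s̄ / c₄ = 2.6182 / 0.9650 = 2.7131

2.713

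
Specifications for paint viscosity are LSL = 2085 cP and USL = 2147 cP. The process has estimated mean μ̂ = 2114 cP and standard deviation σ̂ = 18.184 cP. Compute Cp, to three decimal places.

Cp = (USL − LSL) / (6σ̂) = (2147 − 2085) / (6 × 18.184) = 62.0000 / 109.1040 = 0.5683

0.568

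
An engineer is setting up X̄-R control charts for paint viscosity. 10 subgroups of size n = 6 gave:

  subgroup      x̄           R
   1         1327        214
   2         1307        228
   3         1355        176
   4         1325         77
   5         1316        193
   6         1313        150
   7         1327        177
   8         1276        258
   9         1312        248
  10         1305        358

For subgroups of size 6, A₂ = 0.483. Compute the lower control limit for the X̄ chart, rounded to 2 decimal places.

1215.88

X̄̄ = (1327 + 1307 + 1355 + 1325 + 1316 + 1313 + 1327 + 1276 + 1312 + 1305) / 10 = 13163.0000 / 10 = 1316.3000
R̄ = (214 + 228 + 176 + 77 + 193 + 150 + 177 + 258 + 248 + 358) / 10 = 2079.0000 / 10 = 207.9000
LCL = X̄̄ − A₂·R̄ = 1316.3000 − 0.483 × 207.9000 = 1215.8843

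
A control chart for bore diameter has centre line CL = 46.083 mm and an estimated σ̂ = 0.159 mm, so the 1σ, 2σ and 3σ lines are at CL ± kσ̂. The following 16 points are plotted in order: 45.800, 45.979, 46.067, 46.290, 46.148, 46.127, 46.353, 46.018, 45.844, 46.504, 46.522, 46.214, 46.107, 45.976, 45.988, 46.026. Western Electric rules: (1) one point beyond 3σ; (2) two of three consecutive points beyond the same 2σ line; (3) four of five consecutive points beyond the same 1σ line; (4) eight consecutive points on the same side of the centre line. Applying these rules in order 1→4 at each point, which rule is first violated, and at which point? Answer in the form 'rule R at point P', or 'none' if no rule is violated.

rule 2 at point 11

Zone of each point (C = within 1σ̂, B = 1σ̂–2σ̂, A = 2σ̂–3σ̂, * = beyond 3σ̂; sign = side of CL): 1:-B, 2:-C, 3:-C, 4:+B, 5:+C, 6:+C, 7:+B, 8:-C, 9:-B, 10:+A, 11:+A, 12:+C, 13:+C, 14:-C, 15:-C, 16:-C
Rule 2 (two of three consecutive points beyond the same 2σ limit) is satisfied at point 11.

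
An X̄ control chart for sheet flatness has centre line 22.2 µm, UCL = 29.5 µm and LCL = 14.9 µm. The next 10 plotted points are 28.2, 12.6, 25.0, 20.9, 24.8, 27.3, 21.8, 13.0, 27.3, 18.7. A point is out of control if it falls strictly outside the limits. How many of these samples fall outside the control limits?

2

Compare each point to [14.9, 29.5]: sample 2 = 12.6 < LCL; sample 8 = 13.0 < LCL.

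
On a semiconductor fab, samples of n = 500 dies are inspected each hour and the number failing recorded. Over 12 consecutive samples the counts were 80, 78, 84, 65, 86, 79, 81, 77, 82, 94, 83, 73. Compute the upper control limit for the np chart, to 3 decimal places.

p̄ = Σdᵢ / (k·n) = 962 / (12 × 500) = 0.16033
UCL = np̄ + 3·√(np̄(1−p̄)) = 80.1667 + 3 × √(80.1667×0.83967) = 80.1667 + 3 × 8.2045 = 104.7801

104.780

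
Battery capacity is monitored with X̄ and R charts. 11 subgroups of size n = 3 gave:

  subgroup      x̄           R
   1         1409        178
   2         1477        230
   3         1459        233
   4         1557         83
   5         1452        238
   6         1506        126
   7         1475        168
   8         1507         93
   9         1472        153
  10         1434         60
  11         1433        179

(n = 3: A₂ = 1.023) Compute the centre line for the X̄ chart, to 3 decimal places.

X̄̄ = (1409 + 1477 + 1459 + 1557 + 1452 + 1506 + 1475 + 1507 + 1472 + 1434 + 1433) / 11 = 16181.0000 / 11 = 1471.0000
CL = X̄̄ = 1471.0000

1471.000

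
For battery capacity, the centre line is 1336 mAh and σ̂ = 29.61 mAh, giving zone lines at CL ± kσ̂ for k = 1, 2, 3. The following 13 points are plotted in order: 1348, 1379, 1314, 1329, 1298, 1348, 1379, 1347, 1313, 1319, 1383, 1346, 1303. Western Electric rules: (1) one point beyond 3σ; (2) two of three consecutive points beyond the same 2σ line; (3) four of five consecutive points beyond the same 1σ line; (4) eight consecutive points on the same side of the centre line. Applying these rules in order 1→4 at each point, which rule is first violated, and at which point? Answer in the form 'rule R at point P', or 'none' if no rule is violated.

none

Zone of each point (C = within 1σ̂, B = 1σ̂–2σ̂, A = 2σ̂–3σ̂, * = beyond 3σ̂; sign = side of CL): 1:+C, 2:+B, 3:-C, 4:-C, 5:-B, 6:+C, 7:+B, 8:+C, 9:-C, 10:-C, 11:+B, 12:+C, 13:-B
No rule fires across all 13 points.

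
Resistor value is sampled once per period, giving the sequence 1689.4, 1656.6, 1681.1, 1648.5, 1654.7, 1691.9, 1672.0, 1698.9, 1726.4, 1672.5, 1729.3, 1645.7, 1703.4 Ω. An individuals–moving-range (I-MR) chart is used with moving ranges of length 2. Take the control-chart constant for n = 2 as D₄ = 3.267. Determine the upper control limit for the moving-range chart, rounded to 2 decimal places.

125.13

Moving ranges: 32.8, 24.5, 32.6, 6.2, 37.2, 19.9, 26.9, 27.5, 53.9, 56.8, 83.6, 57.7; M̄R̄ = 459.6000 / 12 = 38.3000
UCL_MR = D₄·M̄R̄ = 3.267 × 38.3000 = 125.1261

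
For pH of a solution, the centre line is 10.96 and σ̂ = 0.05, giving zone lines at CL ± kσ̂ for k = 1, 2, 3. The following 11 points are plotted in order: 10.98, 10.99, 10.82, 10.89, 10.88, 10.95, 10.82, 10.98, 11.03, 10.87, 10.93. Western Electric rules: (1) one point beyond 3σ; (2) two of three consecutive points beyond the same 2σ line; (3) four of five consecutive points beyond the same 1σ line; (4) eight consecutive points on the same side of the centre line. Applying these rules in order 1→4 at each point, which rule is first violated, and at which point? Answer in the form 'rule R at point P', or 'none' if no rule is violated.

rule 3 at point 7

Zone of each point (C = within 1σ̂, B = 1σ̂–2σ̂, A = 2σ̂–3σ̂, * = beyond 3σ̂; sign = side of CL): 1:+C, 2:+C, 3:-A, 4:-B, 5:-B, 6:-C, 7:-A, 8:+C, 9:+B, 10:-B, 11:-C
Rule 3 (four of five consecutive points beyond the same 1σ limit) is satisfied at point 7.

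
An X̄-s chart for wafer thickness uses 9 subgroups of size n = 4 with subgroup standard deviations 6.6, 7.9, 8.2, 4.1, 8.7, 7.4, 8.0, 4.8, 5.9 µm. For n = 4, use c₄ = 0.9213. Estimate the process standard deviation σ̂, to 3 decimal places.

s̄ = (6.6 + 7.9 + 8.2 + 4.1 + 8.7 + 7.4 + 8.0 + 4.8 + 5.9) / 9 = 6.8444
σ̂ = s̄ / c₄ = 6.8444 / 0.9213 = 7.4291

7.429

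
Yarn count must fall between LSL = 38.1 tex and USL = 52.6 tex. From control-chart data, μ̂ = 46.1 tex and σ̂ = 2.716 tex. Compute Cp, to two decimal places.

Cp = (USL − LSL) / (6σ̂) = (52.6 − 38.1) / (6 × 2.716) = 14.5000 / 16.2960 = 0.8898

0.89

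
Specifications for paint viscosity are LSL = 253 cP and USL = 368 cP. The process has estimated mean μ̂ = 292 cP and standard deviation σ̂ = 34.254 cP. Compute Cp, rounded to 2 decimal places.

Cp = (USL − LSL) / (6σ̂) = (368 − 253) / (6 × 34.254) = 115.0000 / 205.5240 = 0.5595

0.56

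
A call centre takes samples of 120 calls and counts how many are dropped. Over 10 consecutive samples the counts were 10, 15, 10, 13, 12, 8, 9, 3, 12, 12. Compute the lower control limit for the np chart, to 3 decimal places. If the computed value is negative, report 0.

p̄ = Σdᵢ / (k·n) = 104 / (10 × 120) = 0.08667
LCL = np̄ − 3·√(np̄(1−p̄)) = 10.4000 − 3 × 3.0820 = 1.1540

1.154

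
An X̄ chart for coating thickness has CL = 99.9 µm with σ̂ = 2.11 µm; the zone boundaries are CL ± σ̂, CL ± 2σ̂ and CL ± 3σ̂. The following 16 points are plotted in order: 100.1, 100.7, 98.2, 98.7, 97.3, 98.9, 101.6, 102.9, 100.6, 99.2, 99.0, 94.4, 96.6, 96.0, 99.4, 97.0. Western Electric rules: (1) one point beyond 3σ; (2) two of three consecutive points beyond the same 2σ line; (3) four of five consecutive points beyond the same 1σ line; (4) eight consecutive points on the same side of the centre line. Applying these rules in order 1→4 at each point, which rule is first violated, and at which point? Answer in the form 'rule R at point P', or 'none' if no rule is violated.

Zone of each point (C = within 1σ̂, B = 1σ̂–2σ̂, A = 2σ̂–3σ̂, * = beyond 3σ̂; sign = side of CL): 1:+C, 2:+C, 3:-C, 4:-C, 5:-B, 6:-C, 7:+C, 8:+B, 9:+C, 10:-C, 11:-C, 12:-A, 13:-B, 14:-B, 15:-C, 16:-B
Rule 3 (four of five consecutive points beyond the same 1σ limit) is satisfied at point 16.

rule 3 at point 16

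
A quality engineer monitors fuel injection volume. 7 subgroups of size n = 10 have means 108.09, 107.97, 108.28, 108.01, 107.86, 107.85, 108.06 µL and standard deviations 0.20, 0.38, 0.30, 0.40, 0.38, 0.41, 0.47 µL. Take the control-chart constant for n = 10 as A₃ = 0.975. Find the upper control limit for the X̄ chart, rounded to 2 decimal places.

X̄̄ = (108.09 + 107.97 + 108.28 + 108.01 + 107.86 + 107.85 + 108.06) / 7 = 108.0171
s̄ = (0.20 + 0.38 + 0.30 + 0.40 + 0.38 + 0.41 + 0.47) / 7 = 0.3629
UCL = X̄̄ + A₃·s̄ = 108.0171 + 0.975 × 0.3629 = 108.3709

108.37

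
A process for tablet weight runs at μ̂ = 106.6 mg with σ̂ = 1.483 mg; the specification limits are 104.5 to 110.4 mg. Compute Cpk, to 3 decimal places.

Cpu = (USL − μ̂) / (3σ̂) = (110.4 − 106.6) / (3 × 1.483) = 0.8541; Cpl = (μ̂ − LSL) / (3σ̂) = (106.6 − 104.5) / (3 × 1.483) = 0.4720; Cpk = min(Cpu, Cpl) = 0.4720

0.472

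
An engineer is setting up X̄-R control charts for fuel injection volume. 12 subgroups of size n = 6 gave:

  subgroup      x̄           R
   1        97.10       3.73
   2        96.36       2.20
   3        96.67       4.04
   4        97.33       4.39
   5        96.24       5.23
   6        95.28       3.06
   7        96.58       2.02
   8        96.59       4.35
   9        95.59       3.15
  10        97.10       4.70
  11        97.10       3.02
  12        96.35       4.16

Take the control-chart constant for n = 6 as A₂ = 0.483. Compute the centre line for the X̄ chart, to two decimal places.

96.52

X̄̄ = (97.10 + 96.36 + 96.67 + 97.33 + 96.24 + 95.28 + 96.58 + 96.59 + 95.59 + 97.10 + 97.10 + 96.35) / 12 = 1158.2900 / 12 = 96.5242
CL = X̄̄ = 96.5242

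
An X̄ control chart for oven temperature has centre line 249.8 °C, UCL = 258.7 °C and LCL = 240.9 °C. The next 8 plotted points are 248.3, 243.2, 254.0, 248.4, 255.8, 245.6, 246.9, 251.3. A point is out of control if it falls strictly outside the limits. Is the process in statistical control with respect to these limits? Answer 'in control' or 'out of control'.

in control

All 8 points lie within [240.9, 258.7].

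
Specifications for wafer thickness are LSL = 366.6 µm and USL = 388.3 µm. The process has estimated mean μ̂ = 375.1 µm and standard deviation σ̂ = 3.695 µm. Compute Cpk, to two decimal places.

Cpu = (USL − μ̂) / (3σ̂) = (388.3 − 375.1) / (3 × 3.695) = 1.1908; Cpl = (μ̂ − LSL) / (3σ̂) = (375.1 − 366.6) / (3 × 3.695) = 0.7668; Cpk = min(Cpu, Cpl) = 0.7668

0.77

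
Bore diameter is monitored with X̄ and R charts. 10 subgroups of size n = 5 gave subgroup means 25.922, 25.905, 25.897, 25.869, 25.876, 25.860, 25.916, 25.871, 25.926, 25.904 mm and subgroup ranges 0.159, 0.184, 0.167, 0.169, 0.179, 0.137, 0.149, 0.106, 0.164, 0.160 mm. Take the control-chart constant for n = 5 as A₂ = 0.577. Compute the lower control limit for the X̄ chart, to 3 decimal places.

25.804

X̄̄ = (25.922 + 25.905 + 25.897 + 25.869 + 25.876 + 25.860 + 25.916 + 25.871 + 25.926 + 25.904) / 10 = 258.9460 / 10 = 25.8946
R̄ = (0.159 + 0.184 + 0.167 + 0.169 + 0.179 + 0.137 + 0.149 + 0.106 + 0.164 + 0.160) / 10 = 1.5740 / 10 = 0.1574
LCL = X̄̄ − A₂·R̄ = 25.8946 − 0.577 × 0.1574 = 25.8038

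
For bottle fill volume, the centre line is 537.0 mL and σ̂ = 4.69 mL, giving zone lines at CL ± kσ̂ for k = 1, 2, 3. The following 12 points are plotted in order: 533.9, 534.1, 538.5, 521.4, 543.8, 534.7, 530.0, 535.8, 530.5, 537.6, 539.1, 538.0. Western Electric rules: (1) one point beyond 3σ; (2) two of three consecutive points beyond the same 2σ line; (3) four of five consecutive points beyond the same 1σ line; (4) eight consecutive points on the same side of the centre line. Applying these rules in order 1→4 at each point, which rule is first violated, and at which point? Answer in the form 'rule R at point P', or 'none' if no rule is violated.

rule 1 at point 4

Zone of each point (C = within 1σ̂, B = 1σ̂–2σ̂, A = 2σ̂–3σ̂, * = beyond 3σ̂; sign = side of CL): 1:-C, 2:-C, 3:+C, 4:-*, 5:+B, 6:-C, 7:-B, 8:-C, 9:-B, 10:+C, 11:+C, 12:+C
Rule 1 (one point beyond the 3σ limits) is satisfied at point 4.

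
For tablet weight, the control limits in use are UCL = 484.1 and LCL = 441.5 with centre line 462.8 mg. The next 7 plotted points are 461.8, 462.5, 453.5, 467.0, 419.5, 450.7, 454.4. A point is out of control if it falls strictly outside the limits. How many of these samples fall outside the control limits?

Compare each point to [441.5, 484.1]: sample 5 = 419.5 < LCL.

1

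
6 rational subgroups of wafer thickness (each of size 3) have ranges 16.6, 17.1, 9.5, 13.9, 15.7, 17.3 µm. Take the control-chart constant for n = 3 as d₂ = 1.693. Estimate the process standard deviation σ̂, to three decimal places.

R̄ = (16.6 + 17.1 + 9.5 + 13.9 + 15.7 + 17.3) / 6 = 15.0167
σ̂ = R̄ / d₂ = 15.0167 / 1.693 = 8.8699

8.870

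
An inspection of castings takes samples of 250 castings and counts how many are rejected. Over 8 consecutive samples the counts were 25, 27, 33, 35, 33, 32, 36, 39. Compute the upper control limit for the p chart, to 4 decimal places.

p̄ = Σdᵢ / (k·n) = 260 / (8 × 250) = 0.13000
UCL = p̄ + 3·√(p̄(1−p̄)/n) = 0.13000 + 3 × √(0.13000×0.87000/250) = 0.13000 + 3 × 0.02127 = 0.19381

0.1938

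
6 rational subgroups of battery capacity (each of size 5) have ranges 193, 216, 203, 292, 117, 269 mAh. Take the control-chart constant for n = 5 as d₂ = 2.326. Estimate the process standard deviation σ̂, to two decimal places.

R̄ = (193 + 216 + 203 + 292 + 117 + 269) / 6 = 215.0000
σ̂ = R̄ / d₂ = 215.0000 / 2.326 = 92.4334

92.43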